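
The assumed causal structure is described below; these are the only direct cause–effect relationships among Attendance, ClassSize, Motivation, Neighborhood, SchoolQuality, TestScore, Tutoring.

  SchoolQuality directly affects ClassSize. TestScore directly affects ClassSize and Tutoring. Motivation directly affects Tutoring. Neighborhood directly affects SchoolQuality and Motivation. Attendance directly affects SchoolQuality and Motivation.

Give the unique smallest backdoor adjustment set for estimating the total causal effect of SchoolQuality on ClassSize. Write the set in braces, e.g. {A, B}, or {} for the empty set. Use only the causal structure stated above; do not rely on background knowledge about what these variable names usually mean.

{}

Variables eligible for adjustment (non-descendants of SchoolQuality, excluding SchoolQuality and ClassSize): {Attendance, Motivation, Neighborhood, TestScore, Tutoring}.
Backdoor paths from SchoolQuality to ClassSize:
  P1: SchoolQuality <- Neighborhood -> Motivation -> Tutoring <- TestScore -> ClassSize
  P2: SchoolQuality <- Attendance -> Motivation -> Tutoring <- TestScore -> ClassSize
Each backdoor path contains an unconditioned collider, so every path is already blocked with the empty conditioning set:
  P1: blocked at collider Tutoring (neither it nor any descendant is in the conditioning set).
  P2: blocked at collider Tutoring (neither it nor any descendant is in the conditioning set).
The empty set is therefore the unique smallest valid set.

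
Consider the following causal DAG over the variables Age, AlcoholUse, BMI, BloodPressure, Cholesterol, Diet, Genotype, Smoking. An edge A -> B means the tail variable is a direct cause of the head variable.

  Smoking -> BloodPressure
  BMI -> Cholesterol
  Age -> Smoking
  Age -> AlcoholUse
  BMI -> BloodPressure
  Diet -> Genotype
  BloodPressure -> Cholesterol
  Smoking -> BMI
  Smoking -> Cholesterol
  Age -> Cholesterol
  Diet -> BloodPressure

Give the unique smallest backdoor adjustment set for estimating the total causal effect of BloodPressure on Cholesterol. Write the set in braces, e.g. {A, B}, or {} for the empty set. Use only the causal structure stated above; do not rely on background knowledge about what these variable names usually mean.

{BMI, Smoking}

Variables eligible for adjustment (non-descendants of BloodPressure, excluding BloodPressure and Cholesterol): {Age, AlcoholUse, BMI, Diet, Genotype, Smoking}.
Backdoor paths from BloodPressure to Cholesterol:
  P1: BloodPressure <- Smoking <- Age -> Cholesterol
  P2: BloodPressure <- Smoking -> BMI -> Cholesterol
  P3: BloodPressure <- Smoking -> Cholesterol
  P4: BloodPressure <- BMI <- Smoking <- Age -> Cholesterol
  P5: BloodPressure <- BMI <- Smoking -> Cholesterol
  P6: BloodPressure <- BMI -> Cholesterol
The empty set is not sufficient: P1 (BloodPressure <- Smoking <- Age -> Cholesterol) has no collider blocking it and no conditioned non-collider, so it is open.
Try {BMI, Smoking}:
  P1: blocked at chain node Smoking ∈ conditioning set.
  P2: blocked at fork node Smoking ∈ conditioning set.
  P3: blocked at fork node Smoking ∈ conditioning set.
  P4: blocked at chain node BMI ∈ conditioning set.
  P5: blocked at chain node BMI ∈ conditioning set.
  P6: blocked at fork node BMI ∈ conditioning set.
{BMI, Smoking} contains no descendant of BloodPressure and blocks every backdoor path.
Every element of {BMI, Smoking} is needed (dropping BMI leaves P6 open; dropping Smoking leaves P1 open), so no proper subset is valid.
Among all size-2 subsets of the eligible variables, only {BMI, Smoking} blocks every backdoor path, so it is the unique smallest valid adjustment set.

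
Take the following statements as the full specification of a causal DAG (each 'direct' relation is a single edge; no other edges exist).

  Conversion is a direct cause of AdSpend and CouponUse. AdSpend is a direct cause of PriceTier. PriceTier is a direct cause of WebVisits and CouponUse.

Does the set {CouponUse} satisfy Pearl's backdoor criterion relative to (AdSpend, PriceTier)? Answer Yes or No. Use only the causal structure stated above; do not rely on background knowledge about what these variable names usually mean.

No

Backdoor paths from AdSpend to PriceTier (paths whose first edge points into AdSpend):
  P1: AdSpend <- Conversion -> CouponUse <- PriceTier
Condition 1 (no descendant of AdSpend in the set): FAILS — CouponUse is a descendant of AdSpend.
Condition 2 (every backdoor path blocked by {CouponUse}):
  P1: open — collider(s) CouponUse are conditioned on (or have a conditioned descendant) and no non-collider on the path is in the set.
{CouponUse} does not satisfy the backdoor criterion.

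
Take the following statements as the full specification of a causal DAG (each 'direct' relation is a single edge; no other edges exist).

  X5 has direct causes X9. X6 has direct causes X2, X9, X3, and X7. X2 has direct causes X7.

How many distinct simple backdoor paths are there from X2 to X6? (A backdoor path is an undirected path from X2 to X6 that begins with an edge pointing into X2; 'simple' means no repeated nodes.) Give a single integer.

A backdoor path from X2 to X6 is any simple undirected path whose first edge points into X2 (i.e. leaves X2 via a parent).
Parents of X2: {X7}.
Enumerating:
  P1: X2 <- X7 -> X6
That exhausts the simple backdoor paths. Count: 1.

1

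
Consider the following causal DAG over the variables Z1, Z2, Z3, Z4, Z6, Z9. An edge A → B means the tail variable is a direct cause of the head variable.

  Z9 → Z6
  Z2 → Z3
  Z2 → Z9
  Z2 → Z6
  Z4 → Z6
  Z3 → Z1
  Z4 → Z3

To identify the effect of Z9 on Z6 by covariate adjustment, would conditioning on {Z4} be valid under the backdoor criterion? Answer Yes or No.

Backdoor paths from Z9 to Z6 (paths whose first edge points into Z9):
  P1: Z9 <- Z2 -> Z3 <- Z4 -> Z6
  P2: Z9 <- Z2 -> Z6
Condition 1 (no descendant of Z9 in the set): holds — descendants of Z9 are {Z6}; none are in {Z4}.
Condition 2 (every backdoor path blocked by {Z4}):
  P1: blocked at collider Z3 (neither it nor any descendant is in the conditioning set).
  P2: open — no interior node is in the conditioning set.
{Z4} does not satisfy the backdoor criterion.

No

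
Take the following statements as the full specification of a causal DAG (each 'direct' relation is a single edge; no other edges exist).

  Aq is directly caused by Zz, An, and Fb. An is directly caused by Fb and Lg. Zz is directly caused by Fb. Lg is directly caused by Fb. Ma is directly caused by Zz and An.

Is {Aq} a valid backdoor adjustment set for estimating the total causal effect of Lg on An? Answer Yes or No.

Backdoor paths from Lg to An (paths whose first edge points into Lg):
  P1: Lg <- Fb -> An
  P2: Lg <- Fb -> Zz -> Ma <- An
  P3: Lg <- Fb -> Zz -> Aq <- An
  P4: Lg <- Fb -> Aq <- An
  P5: Lg <- Fb -> Aq <- Zz -> Ma <- An
Condition 1 (no descendant of Lg in the set): FAILS — Aq is a descendant of Lg.
Condition 2 (every backdoor path blocked by {Aq}):
  P1: open — no interior node is in the conditioning set.
  P2: blocked at collider Ma (neither it nor any descendant is in the conditioning set).
  P3: open — collider(s) Aq are conditioned on (or have a conditioned descendant) and no non-collider on the path is in the set.
  P4: open — collider(s) Aq are conditioned on (or have a conditioned descendant) and no non-collider on the path is in the set.
  P5: blocked at collider Ma (neither it nor any descendant is in the conditioning set).
{Aq} does not satisfy the backdoor criterion.

No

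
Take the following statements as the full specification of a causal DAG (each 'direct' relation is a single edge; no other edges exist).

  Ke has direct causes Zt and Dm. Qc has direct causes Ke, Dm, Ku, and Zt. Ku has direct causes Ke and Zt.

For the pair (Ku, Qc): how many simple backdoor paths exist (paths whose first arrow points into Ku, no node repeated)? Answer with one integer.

A backdoor path from Ku to Qc is any simple undirected path whose first edge points into Ku (i.e. leaves Ku via a parent).
Parents of Ku: {Ke, Zt}.
Enumerating:
  P1: Ku <- Zt -> Ke <- Dm -> Qc
  P2: Ku <- Zt -> Ke -> Qc
  P3: Ku <- Zt -> Qc
  P4: Ku <- Ke <- Zt -> Qc
  P5: Ku <- Ke <- Dm -> Qc
  P6: Ku <- Ke -> Qc
That exhausts the simple backdoor paths. Count: 6.

6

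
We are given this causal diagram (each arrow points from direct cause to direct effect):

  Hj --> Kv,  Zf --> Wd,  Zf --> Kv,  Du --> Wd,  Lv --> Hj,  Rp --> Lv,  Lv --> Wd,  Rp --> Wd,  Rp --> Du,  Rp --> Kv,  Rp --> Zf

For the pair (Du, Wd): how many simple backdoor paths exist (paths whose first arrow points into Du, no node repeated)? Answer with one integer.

A backdoor path from Du to Wd is any simple undirected path whose first edge points into Du (i.e. leaves Du via a parent).
Parents of Du: {Rp}.
Enumerating:
  P1: Du <- Rp -> Lv -> Hj -> Kv <- Zf -> Wd
  P2: Du <- Rp -> Lv -> Wd
  P3: Du <- Rp -> Zf -> Kv <- Hj <- Lv -> Wd
  P4: Du <- Rp -> Zf -> Wd
  P5: Du <- Rp -> Kv <- Hj <- Lv -> Wd
  P6: Du <- Rp -> Kv <- Zf -> Wd
  P7: Du <- Rp -> Wd
That exhausts the simple backdoor paths. Count: 7.

7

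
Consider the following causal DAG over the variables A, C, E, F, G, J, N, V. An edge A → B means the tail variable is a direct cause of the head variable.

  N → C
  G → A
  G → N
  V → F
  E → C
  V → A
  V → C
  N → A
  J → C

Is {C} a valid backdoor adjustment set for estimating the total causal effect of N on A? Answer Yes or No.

No

Backdoor paths from N to A (paths whose first edge points into N):
  P1: N <- G -> A
Condition 1 (no descendant of N in the set): FAILS — C is a descendant of N.
Condition 2 (every backdoor path blocked by {C}):
  P1: open — no interior node is in the conditioning set.
{C} does not satisfy the backdoor criterion.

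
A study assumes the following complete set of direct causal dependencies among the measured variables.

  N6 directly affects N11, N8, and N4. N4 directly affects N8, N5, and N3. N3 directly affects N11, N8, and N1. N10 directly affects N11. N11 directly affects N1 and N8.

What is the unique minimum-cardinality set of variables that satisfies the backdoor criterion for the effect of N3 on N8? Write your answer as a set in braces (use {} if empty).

Variables eligible for adjustment (non-descendants of N3, excluding N3 and N8): {N10, N4, N5, N6}.
Backdoor paths from N3 to N8:
  P1: N3 <- N4 <- N6 -> N11 -> N8
  P2: N3 <- N4 <- N6 -> N8
  P3: N3 <- N4 -> N8
The empty set is not sufficient: P1 (N3 <- N4 <- N6 -> N11 -> N8) has no collider blocking it and no conditioned non-collider, so it is open.
Try {N4}:
  P1: blocked at chain node N4 ∈ conditioning set.
  P2: blocked at chain node N4 ∈ conditioning set.
  P3: blocked at fork node N4 ∈ conditioning set.
{N4} contains no descendant of N3 and blocks every backdoor path.
No other singleton works — e.g. {N6} leaves P3 open — so {N4} is the unique smallest valid adjustment set.

{N4}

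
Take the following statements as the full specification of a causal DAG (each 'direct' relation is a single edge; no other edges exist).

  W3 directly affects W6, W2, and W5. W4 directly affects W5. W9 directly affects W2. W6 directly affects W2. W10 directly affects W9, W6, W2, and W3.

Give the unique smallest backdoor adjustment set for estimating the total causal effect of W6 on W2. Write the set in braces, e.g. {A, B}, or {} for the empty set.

Variables eligible for adjustment (non-descendants of W6, excluding W6 and W2): {W10, W3, W4, W5, W9}.
Backdoor paths from W6 to W2:
  P1: W6 <- W10 -> W3 -> W2
  P2: W6 <- W10 -> W9 -> W2
  P3: W6 <- W10 -> W2
  P4: W6 <- W3 <- W10 -> W9 -> W2
  P5: W6 <- W3 <- W10 -> W2
  P6: W6 <- W3 -> W2
The empty set is not sufficient: P1 (W6 <- W10 -> W3 -> W2) has no collider blocking it and no conditioned non-collider, so it is open.
Try {W10, W3}:
  P1: blocked at fork node W10 ∈ conditioning set.
  P2: blocked at fork node W10 ∈ conditioning set.
  P3: blocked at fork node W10 ∈ conditioning set.
  P4: blocked at chain node W3 ∈ conditioning set.
  P5: blocked at chain node W3 ∈ conditioning set.
  P6: blocked at fork node W3 ∈ conditioning set.
{W10, W3} contains no descendant of W6 and blocks every backdoor path.
Every element of {W10, W3} is needed (dropping W10 leaves P2 open; dropping W3 leaves P6 open), so no proper subset is valid.
Among all size-2 subsets of the eligible variables, only {W10, W3} blocks every backdoor path, so it is the unique smallest valid adjustment set.

{W10, W3}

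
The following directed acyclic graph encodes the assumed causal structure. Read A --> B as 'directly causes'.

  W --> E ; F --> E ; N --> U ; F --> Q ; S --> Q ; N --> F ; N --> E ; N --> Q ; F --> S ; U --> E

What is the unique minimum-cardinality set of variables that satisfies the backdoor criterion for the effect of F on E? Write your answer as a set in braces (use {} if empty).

Variables eligible for adjustment (non-descendants of F, excluding F and E): {N, U, W}.
Backdoor paths from F to E:
  P1: F <- N -> U -> E
  P2: F <- N -> E
The empty set is not sufficient: P1 (F <- N -> U -> E) has no collider blocking it and no conditioned non-collider, so it is open.
Try {N}:
  P1: blocked at fork node N ∈ conditioning set.
  P2: blocked at fork node N ∈ conditioning set.
{N} contains no descendant of F and blocks every backdoor path.
No other singleton works — e.g. {W} leaves P1 open — so {N} is the unique smallest valid adjustment set.

{N}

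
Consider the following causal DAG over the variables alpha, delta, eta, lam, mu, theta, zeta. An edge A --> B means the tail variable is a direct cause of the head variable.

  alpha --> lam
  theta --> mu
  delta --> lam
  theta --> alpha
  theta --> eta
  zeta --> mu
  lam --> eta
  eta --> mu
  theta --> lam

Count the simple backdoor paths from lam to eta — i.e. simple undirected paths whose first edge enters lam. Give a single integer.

A backdoor path from lam to eta is any simple undirected path whose first edge points into lam (i.e. leaves lam via a parent).
Parents of lam: {alpha, delta, theta}.
Enumerating:
  P1: lam <- theta -> eta
  P2: lam <- theta -> mu <- eta
  P3: lam <- alpha <- theta -> eta
  P4: lam <- alpha <- theta -> mu <- eta
That exhausts the simple backdoor paths. Count: 4.

4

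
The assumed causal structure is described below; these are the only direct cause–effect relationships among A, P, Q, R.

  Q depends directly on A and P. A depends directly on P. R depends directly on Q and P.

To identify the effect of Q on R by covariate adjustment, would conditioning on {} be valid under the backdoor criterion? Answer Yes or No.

Backdoor paths from Q to R (paths whose first edge points into Q):
  P1: Q <- P -> R
  P2: Q <- A <- P -> R
Condition 1 (no descendant of Q in the set): holds — descendants of Q are {R}; none are in {}.
Condition 2 (every backdoor path blocked by {}):
  P1: open — no interior node is in the conditioning set.
  P2: open — no interior node is in the conditioning set.
{} does not satisfy the backdoor criterion.

No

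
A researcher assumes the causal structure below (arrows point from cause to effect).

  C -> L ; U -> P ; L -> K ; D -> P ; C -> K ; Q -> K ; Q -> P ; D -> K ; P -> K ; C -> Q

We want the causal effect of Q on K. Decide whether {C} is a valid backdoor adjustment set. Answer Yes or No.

Yes

Backdoor paths from Q to K (paths whose first edge points into Q):
  P1: Q <- C -> L -> K
  P2: Q <- C -> K
Condition 1 (no descendant of Q in the set): holds — descendants of Q are {K, P}; none are in {C}.
Condition 2 (every backdoor path blocked by {C}):
  P1: blocked at fork node C ∈ conditioning set.
  P2: blocked at fork node C ∈ conditioning set.
{C} satisfies the backdoor criterion.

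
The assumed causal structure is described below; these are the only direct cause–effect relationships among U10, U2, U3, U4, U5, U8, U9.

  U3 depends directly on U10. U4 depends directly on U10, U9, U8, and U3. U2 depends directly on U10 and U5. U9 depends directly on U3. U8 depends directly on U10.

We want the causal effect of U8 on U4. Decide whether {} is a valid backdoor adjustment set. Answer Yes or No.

Backdoor paths from U8 to U4 (paths whose first edge points into U8):
  P1: U8 <- U10 -> U3 -> U9 -> U4
  P2: U8 <- U10 -> U3 -> U4
  P3: U8 <- U10 -> U4
Condition 1 (no descendant of U8 in the set): holds — descendants of U8 are {U4}; none are in {}.
Condition 2 (every backdoor path blocked by {}):
  P1: open — no interior node is in the conditioning set.
  P2: open — no interior node is in the conditioning set.
  P3: open — no interior node is in the conditioning set.
{} does not satisfy the backdoor criterion.

No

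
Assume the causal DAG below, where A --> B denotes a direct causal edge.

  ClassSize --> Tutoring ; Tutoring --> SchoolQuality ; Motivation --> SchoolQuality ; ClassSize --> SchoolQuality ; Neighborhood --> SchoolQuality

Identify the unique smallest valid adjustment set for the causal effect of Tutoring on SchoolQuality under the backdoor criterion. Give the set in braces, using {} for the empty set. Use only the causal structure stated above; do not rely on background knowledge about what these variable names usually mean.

{ClassSize}

Variables eligible for adjustment (non-descendants of Tutoring, excluding Tutoring and SchoolQuality): {ClassSize, Motivation, Neighborhood}.
Backdoor paths from Tutoring to SchoolQuality:
  P1: Tutoring <- ClassSize -> SchoolQuality
The empty set is not sufficient: P1 (Tutoring <- ClassSize -> SchoolQuality) has no collider blocking it and no conditioned non-collider, so it is open.
Try {ClassSize}:
  P1: blocked at fork node ClassSize ∈ conditioning set.
{ClassSize} contains no descendant of Tutoring and blocks every backdoor path.
No other singleton works — e.g. {Neighborhood} leaves P1 open — so {ClassSize} is the unique smallest valid adjustment set.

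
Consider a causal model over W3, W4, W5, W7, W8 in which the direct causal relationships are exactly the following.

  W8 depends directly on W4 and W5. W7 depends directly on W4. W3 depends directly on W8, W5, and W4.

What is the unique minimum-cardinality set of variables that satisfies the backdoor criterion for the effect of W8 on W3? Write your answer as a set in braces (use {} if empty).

{W4, W5}

Variables eligible for adjustment (non-descendants of W8, excluding W8 and W3): {W4, W5, W7}.
Backdoor paths from W8 to W3:
  P1: W8 <- W4 -> W3
  P2: W8 <- W5 -> W3
The empty set is not sufficient: P1 (W8 <- W4 -> W3) has no collider blocking it and no conditioned non-collider, so it is open.
Try {W4, W5}:
  P1: blocked at fork node W4 ∈ conditioning set.
  P2: blocked at fork node W5 ∈ conditioning set.
{W4, W5} contains no descendant of W8 and blocks every backdoor path.
Every element of {W4, W5} is needed (dropping W4 leaves P1 open; dropping W5 leaves P2 open), so no proper subset is valid.
Among all size-2 subsets of the eligible variables, only {W4, W5} blocks every backdoor path, so it is the unique smallest valid adjustment set.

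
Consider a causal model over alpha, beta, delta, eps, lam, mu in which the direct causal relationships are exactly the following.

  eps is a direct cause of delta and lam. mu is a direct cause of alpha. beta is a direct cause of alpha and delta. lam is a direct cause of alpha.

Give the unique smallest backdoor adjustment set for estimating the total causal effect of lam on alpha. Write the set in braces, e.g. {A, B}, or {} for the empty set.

Variables eligible for adjustment (non-descendants of lam, excluding lam and alpha): {beta, delta, eps, mu}.
Backdoor paths from lam to alpha:
  P1: lam <- eps -> delta <- beta -> alpha
Each backdoor path contains an unconditioned collider, so every path is already blocked with the empty conditioning set:
  P1: blocked at collider delta (neither it nor any descendant is in the conditioning set).
The empty set is therefore the unique smallest valid set.

{}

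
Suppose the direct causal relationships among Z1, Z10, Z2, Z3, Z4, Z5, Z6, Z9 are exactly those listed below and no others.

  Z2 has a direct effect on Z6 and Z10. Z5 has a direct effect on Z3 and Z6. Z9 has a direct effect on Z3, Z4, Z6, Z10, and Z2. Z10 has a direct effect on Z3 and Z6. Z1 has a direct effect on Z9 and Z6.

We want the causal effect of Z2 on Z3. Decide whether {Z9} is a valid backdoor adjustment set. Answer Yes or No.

Yes

Backdoor paths from Z2 to Z3 (paths whose first edge points into Z2):
  P1: Z2 <- Z9 <- Z1 -> Z6 <- Z10 -> Z3
  P2: Z2 <- Z9 <- Z1 -> Z6 <- Z5 -> Z3
  P3: Z2 <- Z9 -> Z10 -> Z3
  P4: Z2 <- Z9 -> Z10 -> Z6 <- Z5 -> Z3
  P5: Z2 <- Z9 -> Z3
  P6: Z2 <- Z9 -> Z6 <- Z10 -> Z3
  P7: Z2 <- Z9 -> Z6 <- Z5 -> Z3
Condition 1 (no descendant of Z2 in the set): holds — descendants of Z2 are {Z10, Z3, Z6}; none are in {Z9}.
Condition 2 (every backdoor path blocked by {Z9}):
  P1: blocked at chain node Z9 ∈ conditioning set.
  P2: blocked at chain node Z9 ∈ conditioning set.
  P3: blocked at fork node Z9 ∈ conditioning set.
  P4: blocked at fork node Z9 ∈ conditioning set.
  P5: blocked at fork node Z9 ∈ conditioning set.
  P6: blocked at fork node Z9 ∈ conditioning set.
  P7: blocked at fork node Z9 ∈ conditioning set.
{Z9} satisfies the backdoor criterion.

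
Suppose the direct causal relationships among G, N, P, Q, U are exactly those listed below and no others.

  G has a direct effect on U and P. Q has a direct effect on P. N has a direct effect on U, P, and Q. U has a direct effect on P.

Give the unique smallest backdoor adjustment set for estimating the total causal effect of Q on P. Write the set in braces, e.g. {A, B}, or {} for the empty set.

Variables eligible for adjustment (non-descendants of Q, excluding Q and P): {G, N, U}.
Backdoor paths from Q to P:
  P1: Q <- N -> U <- G -> P
  P2: Q <- N -> U -> P
  P3: Q <- N -> P
The empty set is not sufficient: P2 (Q <- N -> U -> P) has no collider blocking it and no conditioned non-collider, so it is open.
Try {N}:
  P1: blocked at fork node N ∈ conditioning set.
  P2: blocked at fork node N ∈ conditioning set.
  P3: blocked at fork node N ∈ conditioning set.
{N} contains no descendant of Q and blocks every backdoor path.
No other singleton works — e.g. {G} leaves P2 open — so {N} is the unique smallest valid adjustment set.

{N}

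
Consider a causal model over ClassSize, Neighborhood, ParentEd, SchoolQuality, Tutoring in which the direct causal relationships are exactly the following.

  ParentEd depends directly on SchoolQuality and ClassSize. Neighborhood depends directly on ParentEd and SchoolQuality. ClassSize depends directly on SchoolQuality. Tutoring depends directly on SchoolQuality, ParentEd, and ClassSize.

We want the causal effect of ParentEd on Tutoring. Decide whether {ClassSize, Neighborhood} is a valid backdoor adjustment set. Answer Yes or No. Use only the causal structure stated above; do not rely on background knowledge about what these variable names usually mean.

Backdoor paths from ParentEd to Tutoring (paths whose first edge points into ParentEd):
  P1: ParentEd <- SchoolQuality -> ClassSize -> Tutoring
  P2: ParentEd <- SchoolQuality -> Tutoring
  P3: ParentEd <- ClassSize <- SchoolQuality -> Tutoring
  P4: ParentEd <- ClassSize -> Tutoring
Condition 1 (no descendant of ParentEd in the set): FAILS — Neighborhood is a descendant of ParentEd.
Condition 2 (every backdoor path blocked by {ClassSize, Neighborhood}):
  P1: blocked at chain node ClassSize ∈ conditioning set.
  P2: open — no interior node is in the conditioning set.
  P3: blocked at chain node ClassSize ∈ conditioning set.
  P4: blocked at fork node ClassSize ∈ conditioning set.
{ClassSize, Neighborhood} does not satisfy the backdoor criterion.

No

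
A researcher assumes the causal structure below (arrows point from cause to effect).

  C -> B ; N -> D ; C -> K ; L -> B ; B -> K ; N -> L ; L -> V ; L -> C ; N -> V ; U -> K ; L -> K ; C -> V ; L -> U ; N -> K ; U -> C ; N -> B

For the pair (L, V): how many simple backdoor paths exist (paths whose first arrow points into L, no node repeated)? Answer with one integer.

7

A backdoor path from L to V is any simple undirected path whose first edge points into L (i.e. leaves L via a parent).
Parents of L: {N}.
Enumerating:
  P1: L <- N -> B <- C -> V
  P2: L <- N -> B -> K <- U -> C -> V
  P3: L <- N -> B -> K <- C -> V
  P4: L <- N -> V
  P5: L <- N -> K <- U -> C -> V
  P6: L <- N -> K <- C -> V
  P7: L <- N -> K <- B <- C -> V
That exhausts the simple backdoor paths. Count: 7.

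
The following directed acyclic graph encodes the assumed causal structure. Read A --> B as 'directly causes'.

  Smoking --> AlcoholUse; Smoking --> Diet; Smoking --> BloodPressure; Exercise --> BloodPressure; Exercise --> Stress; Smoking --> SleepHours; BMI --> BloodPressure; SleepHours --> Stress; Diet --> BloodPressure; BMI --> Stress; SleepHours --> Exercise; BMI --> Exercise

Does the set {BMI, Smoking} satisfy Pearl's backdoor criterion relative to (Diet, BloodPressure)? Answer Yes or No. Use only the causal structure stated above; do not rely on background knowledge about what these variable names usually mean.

Backdoor paths from Diet to BloodPressure (paths whose first edge points into Diet):
  P1: Diet <- Smoking -> SleepHours -> Exercise <- BMI -> BloodPressure
  P2: Diet <- Smoking -> SleepHours -> Exercise -> BloodPressure
  P3: Diet <- Smoking -> SleepHours -> Exercise -> Stress <- BMI -> BloodPressure
  P4: Diet <- Smoking -> SleepHours -> Stress <- BMI -> Exercise -> BloodPressure
  P5: Diet <- Smoking -> SleepHours -> Stress <- BMI -> BloodPressure
  P6: Diet <- Smoking -> SleepHours -> Stress <- Exercise <- BMI -> BloodPressure
  P7: Diet <- Smoking -> SleepHours -> Stress <- Exercise -> BloodPressure
  P8: Diet <- Smoking -> BloodPressure
Condition 1 (no descendant of Diet in the set): holds — descendants of Diet are {BloodPressure}; none are in {BMI, Smoking}.
Condition 2 (every backdoor path blocked by {BMI, Smoking}):
  P1: blocked at fork node Smoking ∈ conditioning set.
  P2: blocked at fork node Smoking ∈ conditioning set.
  P3: blocked at fork node Smoking ∈ conditioning set.
  P4: blocked at fork node Smoking ∈ conditioning set.
  P5: blocked at fork node Smoking ∈ conditioning set.
  P6: blocked at fork node Smoking ∈ conditioning set.
  P7: blocked at fork node Smoking ∈ conditioning set.
  P8: blocked at fork node Smoking ∈ conditioning set.
{BMI, Smoking} satisfies the backdoor criterion.

Yes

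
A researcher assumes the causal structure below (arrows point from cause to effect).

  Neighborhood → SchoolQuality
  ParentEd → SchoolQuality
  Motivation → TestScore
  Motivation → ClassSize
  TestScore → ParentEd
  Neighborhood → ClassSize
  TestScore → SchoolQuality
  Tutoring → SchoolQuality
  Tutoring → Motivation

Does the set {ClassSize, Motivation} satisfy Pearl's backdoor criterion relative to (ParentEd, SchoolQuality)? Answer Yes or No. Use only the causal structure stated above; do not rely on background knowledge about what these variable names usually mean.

Backdoor paths from ParentEd to SchoolQuality (paths whose first edge points into ParentEd):
  P1: ParentEd <- TestScore <- Motivation <- Tutoring -> SchoolQuality
  P2: ParentEd <- TestScore <- Motivation -> ClassSize <- Neighborhood -> SchoolQuality
  P3: ParentEd <- TestScore -> SchoolQuality
Condition 1 (no descendant of ParentEd in the set): holds — descendants of ParentEd are {SchoolQuality}; none are in {ClassSize, Motivation}.
Condition 2 (every backdoor path blocked by {ClassSize, Motivation}):
  P1: blocked at chain node Motivation ∈ conditioning set.
  P2: blocked at fork node Motivation ∈ conditioning set.
  P3: open — no interior node is in the conditioning set.
{ClassSize, Motivation} does not satisfy the backdoor criterion.

No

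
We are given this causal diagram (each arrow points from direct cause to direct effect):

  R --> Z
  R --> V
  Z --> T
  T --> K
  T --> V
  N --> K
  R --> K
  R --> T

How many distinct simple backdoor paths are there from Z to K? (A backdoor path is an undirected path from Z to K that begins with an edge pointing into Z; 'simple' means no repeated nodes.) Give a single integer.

A backdoor path from Z to K is any simple undirected path whose first edge points into Z (i.e. leaves Z via a parent).
Parents of Z: {R}.
Enumerating:
  P1: Z <- R -> T -> K
  P2: Z <- R -> K
  P3: Z <- R -> V <- T -> K
That exhausts the simple backdoor paths. Count: 3.

3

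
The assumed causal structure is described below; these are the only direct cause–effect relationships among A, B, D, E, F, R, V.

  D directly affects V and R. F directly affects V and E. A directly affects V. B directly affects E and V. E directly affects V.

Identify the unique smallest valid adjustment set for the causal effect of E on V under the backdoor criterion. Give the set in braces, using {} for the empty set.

Variables eligible for adjustment (non-descendants of E, excluding E and V): {A, B, D, F, R}.
Backdoor paths from E to V:
  P1: E <- B -> V
  P2: E <- F -> V
The empty set is not sufficient: P1 (E <- B -> V) has no collider blocking it and no conditioned non-collider, so it is open.
Try {B, F}:
  P1: blocked at fork node B ∈ conditioning set.
  P2: blocked at fork node F ∈ conditioning set.
{B, F} contains no descendant of E and blocks every backdoor path.
Every element of {B, F} is needed (dropping B leaves P1 open; dropping F leaves P2 open), so no proper subset is valid.
Among all size-2 subsets of the eligible variables, only {B, F} blocks every backdoor path, so it is the unique smallest valid adjustment set.

{B, F}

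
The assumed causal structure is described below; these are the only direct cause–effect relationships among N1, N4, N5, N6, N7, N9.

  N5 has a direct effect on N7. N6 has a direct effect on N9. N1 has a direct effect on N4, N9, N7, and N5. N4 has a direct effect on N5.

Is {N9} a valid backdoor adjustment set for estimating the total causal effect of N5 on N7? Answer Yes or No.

Backdoor paths from N5 to N7 (paths whose first edge points into N5):
  P1: N5 <- N1 -> N7
  P2: N5 <- N4 <- N1 -> N7
Condition 1 (no descendant of N5 in the set): holds — descendants of N5 are {N7}; none are in {N9}.
Condition 2 (every backdoor path blocked by {N9}):
  P1: open — no interior node is in the conditioning set.
  P2: open — no interior node is in the conditioning set.
{N9} does not satisfy the backdoor criterion.

No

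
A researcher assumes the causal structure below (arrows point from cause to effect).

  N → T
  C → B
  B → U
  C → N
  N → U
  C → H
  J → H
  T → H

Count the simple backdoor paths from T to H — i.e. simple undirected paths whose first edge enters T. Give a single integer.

A backdoor path from T to H is any simple undirected path whose first edge points into T (i.e. leaves T via a parent).
Parents of T: {N}.
Enumerating:
  P1: T <- N <- C -> H
  P2: T <- N -> U <- B <- C -> H
That exhausts the simple backdoor paths. Count: 2.

2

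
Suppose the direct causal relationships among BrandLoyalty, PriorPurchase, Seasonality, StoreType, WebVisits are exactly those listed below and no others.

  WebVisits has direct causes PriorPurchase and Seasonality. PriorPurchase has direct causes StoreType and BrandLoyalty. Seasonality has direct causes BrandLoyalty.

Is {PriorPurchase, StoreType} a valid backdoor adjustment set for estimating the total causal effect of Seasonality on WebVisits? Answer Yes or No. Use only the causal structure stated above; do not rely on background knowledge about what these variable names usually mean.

Backdoor paths from Seasonality to WebVisits (paths whose first edge points into Seasonality):
  P1: Seasonality <- BrandLoyalty -> PriorPurchase -> WebVisits
Condition 1 (no descendant of Seasonality in the set): holds — descendants of Seasonality are {WebVisits}; none are in {PriorPurchase, StoreType}.
Condition 2 (every backdoor path blocked by {PriorPurchase, StoreType}):
  P1: blocked at chain node PriorPurchase ∈ conditioning set.
{PriorPurchase, StoreType} satisfies the backdoor criterion.

Yes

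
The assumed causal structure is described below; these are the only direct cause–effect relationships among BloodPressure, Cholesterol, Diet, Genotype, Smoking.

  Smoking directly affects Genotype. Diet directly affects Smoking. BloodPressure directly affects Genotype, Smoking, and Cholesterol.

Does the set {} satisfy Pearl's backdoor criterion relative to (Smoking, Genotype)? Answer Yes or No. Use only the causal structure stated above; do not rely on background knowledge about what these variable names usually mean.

No

Backdoor paths from Smoking to Genotype (paths whose first edge points into Smoking):
  P1: Smoking <- BloodPressure -> Genotype
Condition 1 (no descendant of Smoking in the set): holds — descendants of Smoking are {Genotype}; none are in {}.
Condition 2 (every backdoor path blocked by {}):
  P1: open — no interior node is in the conditioning set.
{} does not satisfy the backdoor criterion.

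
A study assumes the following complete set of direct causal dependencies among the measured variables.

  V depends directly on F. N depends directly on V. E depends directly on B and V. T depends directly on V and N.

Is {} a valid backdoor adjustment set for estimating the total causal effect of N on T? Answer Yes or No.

Backdoor paths from N to T (paths whose first edge points into N):
  P1: N <- V -> T
Condition 1 (no descendant of N in the set): holds — descendants of N are {T}; none are in {}.
Condition 2 (every backdoor path blocked by {}):
  P1: open — no interior node is in the conditioning set.
{} does not satisfy the backdoor criterion.

No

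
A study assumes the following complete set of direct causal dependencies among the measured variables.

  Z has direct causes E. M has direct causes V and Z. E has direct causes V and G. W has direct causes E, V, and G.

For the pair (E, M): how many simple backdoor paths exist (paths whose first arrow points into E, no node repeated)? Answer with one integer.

2

A backdoor path from E to M is any simple undirected path whose first edge points into E (i.e. leaves E via a parent).
Parents of E: {G, V}.
Enumerating:
  P1: E <- V -> M
  P2: E <- G -> W <- V -> M
That exhausts the simple backdoor paths. Count: 2.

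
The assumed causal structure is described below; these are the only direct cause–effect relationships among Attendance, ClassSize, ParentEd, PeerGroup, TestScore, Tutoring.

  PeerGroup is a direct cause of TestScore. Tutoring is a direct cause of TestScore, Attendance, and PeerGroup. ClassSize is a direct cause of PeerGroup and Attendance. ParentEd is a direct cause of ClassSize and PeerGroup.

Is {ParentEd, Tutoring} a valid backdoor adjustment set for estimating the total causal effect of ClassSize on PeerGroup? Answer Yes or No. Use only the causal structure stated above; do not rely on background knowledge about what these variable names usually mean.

Backdoor paths from ClassSize to PeerGroup (paths whose first edge points into ClassSize):
  P1: ClassSize <- ParentEd -> PeerGroup
Condition 1 (no descendant of ClassSize in the set): holds — descendants of ClassSize are {Attendance, PeerGroup, TestScore}; none are in {ParentEd, Tutoring}.
Condition 2 (every backdoor path blocked by {ParentEd, Tutoring}):
  P1: blocked at fork node ParentEd ∈ conditioning set.
{ParentEd, Tutoring} satisfies the backdoor criterion.

Yes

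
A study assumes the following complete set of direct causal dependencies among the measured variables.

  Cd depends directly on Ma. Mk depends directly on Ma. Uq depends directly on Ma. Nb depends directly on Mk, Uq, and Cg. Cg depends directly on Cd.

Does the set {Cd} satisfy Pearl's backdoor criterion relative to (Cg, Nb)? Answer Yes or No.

Backdoor paths from Cg to Nb (paths whose first edge points into Cg):
  P1: Cg <- Cd <- Ma -> Uq -> Nb
  P2: Cg <- Cd <- Ma -> Mk -> Nb
Condition 1 (no descendant of Cg in the set): holds — descendants of Cg are {Nb}; none are in {Cd}.
Condition 2 (every backdoor path blocked by {Cd}):
  P1: blocked at chain node Cd ∈ conditioning set.
  P2: blocked at chain node Cd ∈ conditioning set.
{Cd} satisfies the backdoor criterion.

Yes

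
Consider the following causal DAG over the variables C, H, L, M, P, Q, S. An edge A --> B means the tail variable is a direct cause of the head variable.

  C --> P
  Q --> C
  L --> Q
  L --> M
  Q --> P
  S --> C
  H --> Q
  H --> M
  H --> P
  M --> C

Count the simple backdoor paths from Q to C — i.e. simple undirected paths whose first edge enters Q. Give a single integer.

A backdoor path from Q to C is any simple undirected path whose first edge points into Q (i.e. leaves Q via a parent).
Parents of Q: {H, L}.
Enumerating:
  P1: Q <- H -> M -> C
  P2: Q <- H -> P <- C
  P3: Q <- L -> M <- H -> P <- C
  P4: Q <- L -> M -> C
That exhausts the simple backdoor paths. Count: 4.

4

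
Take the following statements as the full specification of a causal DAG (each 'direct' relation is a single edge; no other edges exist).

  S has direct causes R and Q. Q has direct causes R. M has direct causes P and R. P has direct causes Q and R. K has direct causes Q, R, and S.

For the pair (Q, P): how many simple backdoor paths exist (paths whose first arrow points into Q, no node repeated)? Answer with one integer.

2

A backdoor path from Q to P is any simple undirected path whose first edge points into Q (i.e. leaves Q via a parent).
Parents of Q: {R}.
Enumerating:
  P1: Q <- R -> P
  P2: Q <- R -> M <- P
That exhausts the simple backdoor paths. Count: 2.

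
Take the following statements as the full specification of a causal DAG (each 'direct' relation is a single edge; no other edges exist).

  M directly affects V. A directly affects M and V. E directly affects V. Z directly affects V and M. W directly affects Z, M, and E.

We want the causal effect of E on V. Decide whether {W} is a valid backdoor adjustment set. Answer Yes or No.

Yes

Backdoor paths from E to V (paths whose first edge points into E):
  P1: E <- W -> Z -> M <- A -> V
  P2: E <- W -> Z -> M -> V
  P3: E <- W -> Z -> V
  P4: E <- W -> M <- Z -> V
  P5: E <- W -> M <- A -> V
  P6: E <- W -> M -> V
Condition 1 (no descendant of E in the set): holds — descendants of E are {V}; none are in {W}.
Condition 2 (every backdoor path blocked by {W}):
  P1: blocked at fork node W ∈ conditioning set.
  P2: blocked at fork node W ∈ conditioning set.
  P3: blocked at fork node W ∈ conditioning set.
  P4: blocked at fork node W ∈ conditioning set.
  P5: blocked at fork node W ∈ conditioning set.
  P6: blocked at fork node W ∈ conditioning set.
{W} satisfies the backdoor criterion.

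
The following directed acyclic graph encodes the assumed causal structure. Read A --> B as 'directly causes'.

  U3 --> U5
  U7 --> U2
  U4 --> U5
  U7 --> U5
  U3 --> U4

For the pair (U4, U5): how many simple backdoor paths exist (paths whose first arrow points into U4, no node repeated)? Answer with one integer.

1

A backdoor path from U4 to U5 is any simple undirected path whose first edge points into U4 (i.e. leaves U4 via a parent).
Parents of U4: {U3}.
Enumerating:
  P1: U4 <- U3 -> U5
That exhausts the simple backdoor paths. Count: 1.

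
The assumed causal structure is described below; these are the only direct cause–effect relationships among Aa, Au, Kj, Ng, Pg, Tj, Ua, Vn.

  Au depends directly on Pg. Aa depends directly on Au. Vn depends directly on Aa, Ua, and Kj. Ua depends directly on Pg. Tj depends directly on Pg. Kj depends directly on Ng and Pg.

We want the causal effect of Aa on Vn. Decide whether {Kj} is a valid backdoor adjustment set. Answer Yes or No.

No

Backdoor paths from Aa to Vn (paths whose first edge points into Aa):
  P1: Aa <- Au <- Pg -> Ua -> Vn
  P2: Aa <- Au <- Pg -> Kj -> Vn
Condition 1 (no descendant of Aa in the set): holds — descendants of Aa are {Vn}; none are in {Kj}.
Condition 2 (every backdoor path blocked by {Kj}):
  P1: open — no interior node is in the conditioning set.
  P2: blocked at chain node Kj ∈ conditioning set.
{Kj} does not satisfy the backdoor criterion.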